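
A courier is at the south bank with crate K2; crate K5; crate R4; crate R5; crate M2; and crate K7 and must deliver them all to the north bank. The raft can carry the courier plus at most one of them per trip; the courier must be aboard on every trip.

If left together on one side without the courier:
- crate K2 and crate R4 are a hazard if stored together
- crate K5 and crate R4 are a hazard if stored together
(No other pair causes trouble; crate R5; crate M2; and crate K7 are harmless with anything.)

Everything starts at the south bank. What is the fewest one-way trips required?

13

Counting alone: the courier can take at most 1 across per trip to the north bank, so moving all 6 needs at least 6 loaded trips out, with a return between consecutive ones — at least 11 crossings.
The safety rule pushes this higher. Following every safe sequence of crossings, the most of the 6 that can be at the north bank as the raft arrives there on crossing 11 is 5 — never all 6.
So no plan with fewer than 13 crossings exists, and this one achieves 13:
1. Courier goes to the north bank with crate R4.  [the south bank: crate K2, crate K5, crate K7, crate M2, crate R5 | the north bank: crate R4]
2. Courier goes back to the south bank alone.  [the south bank: crate K2, crate K5, crate K7, crate M2, crate R5 | the north bank: crate R4]
3. Courier goes to the north bank with crate K2.  [the south bank: crate K5, crate K7, crate M2, crate R5 | the north bank: crate K2, crate R4]
4. Courier goes back to the south bank with crate R4.  [the south bank: crate K5, crate K7, crate M2, crate R4, crate R5 | the north bank: crate K2]
5. Courier goes to the north bank with crate K5.  [the south bank: crate K7, crate M2, crate R4, crate R5 | the north bank: crate K2, crate K5]
6. Courier goes back to the south bank alone.  [the south bank: crate K7, crate M2, crate R4, crate R5 | the north bank: crate K2, crate K5]
7. Courier goes to the north bank with crate R5.  [the south bank: crate K7, crate M2, crate R4 | the north bank: crate K2, crate K5, crate R5]
8. Courier goes back to the south bank alone.  [the south bank: crate K7, crate M2, crate R4 | the north bank: crate K2, crate K5, crate R5]
9. Courier goes to the north bank with crate M2.  [the south bank: crate K7, crate R4 | the north bank: crate K2, crate K5, crate M2, crate R5]
10. Courier goes back to the south bank alone.  [the south bank: crate K7, crate R4 | the north bank: crate K2, crate K5, crate M2, crate R5]
11. Courier goes to the north bank with crate K7.  [the south bank: crate R4 | the north bank: crate K2, crate K5, crate K7, crate M2, crate R5]
12. Courier goes back to the south bank alone.  [the south bank: crate R4 | the north bank: crate K2, crate K5, crate K7, crate M2, crate R5]
13. Courier goes to the north bank with crate R4.  [the south bank: — | the north bank: crate K2, crate K5, crate K7, crate M2, crate R4, crate R5]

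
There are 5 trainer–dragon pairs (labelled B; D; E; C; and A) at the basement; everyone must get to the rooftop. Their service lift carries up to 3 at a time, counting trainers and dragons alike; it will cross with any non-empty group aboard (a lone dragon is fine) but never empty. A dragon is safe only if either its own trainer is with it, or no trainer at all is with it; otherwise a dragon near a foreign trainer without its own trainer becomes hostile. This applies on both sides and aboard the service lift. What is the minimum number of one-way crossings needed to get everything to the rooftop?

11

Counting alone: each trip to the rooftop takes at most 3 across and each return brings at least 1 back, so after t trips out (and t−1 returns) at most 3t − (t−1) of the 10 are across; that first reaches 10 at t = 5, so at least 9 crossings are needed.
The safety rule pushes this higher. Following every safe sequence of crossings, the most of the 10 that can be at the rooftop as the service lift arrives there on crossing 9 is 9 — never all 10.
So no plan with fewer than 11 crossings exists, and this one achieves 11:
1. dragon B and trainer B cross → the rooftop.
2. trainer B crosses ← the basement.
3. dragon C, dragon D, and dragon E cross → the rooftop.
4. dragon B crosses ← the basement.
5. trainer C, trainer D, and trainer E cross → the rooftop.
6. dragon D and trainer D cross ← the basement.
7. trainer A, trainer B, and trainer D cross → the rooftop.
8. dragon E crosses ← the basement.
9. dragon B and dragon D cross → the rooftop.
10. dragon B crosses ← the basement.
11. dragon A, dragon B, and dragon E cross → the rooftop.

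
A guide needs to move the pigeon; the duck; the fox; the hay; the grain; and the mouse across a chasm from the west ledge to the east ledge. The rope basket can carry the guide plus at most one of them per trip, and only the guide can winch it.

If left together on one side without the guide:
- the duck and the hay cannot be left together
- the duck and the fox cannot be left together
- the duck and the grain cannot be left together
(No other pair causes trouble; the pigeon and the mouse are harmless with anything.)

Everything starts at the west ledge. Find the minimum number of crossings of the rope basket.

Following every safe sequence of crossings from the start, the most of the 6 that can be at the east ledge as the rope basket arrives there on crossings 1, 3, 5, 7 is 1, 2, 3, 4 respectively; the best ever achieved is 4 of 6.
From crossing 9 on, no configuration arises that was not already reachable earlier: only 36 distinct safe configurations (who is on which side, and where the rope basket is) can ever be reached, none of them has everyone across, and every continuation just revisits them. So no valid plan exists.

impossible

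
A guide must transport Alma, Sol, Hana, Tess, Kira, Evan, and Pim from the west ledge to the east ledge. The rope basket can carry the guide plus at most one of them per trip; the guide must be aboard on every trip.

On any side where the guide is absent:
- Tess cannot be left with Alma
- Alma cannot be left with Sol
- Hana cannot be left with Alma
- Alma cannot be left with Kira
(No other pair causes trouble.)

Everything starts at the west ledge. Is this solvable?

No

Following every safe sequence of crossings from the start, the most of the 7 that can be at the east ledge as the rope basket arrives there on crossings 1, 3, 5, 7 is 1, 2, 3, 4 respectively; the best ever achieved is 4 of 7.
From crossing 9 on, no configuration arises that was not already reachable earlier: only 44 distinct safe configurations (who is on which side, and where the rope basket is) can ever be reached, none of them has everyone across, and every continuation just revisits them. So no valid plan exists.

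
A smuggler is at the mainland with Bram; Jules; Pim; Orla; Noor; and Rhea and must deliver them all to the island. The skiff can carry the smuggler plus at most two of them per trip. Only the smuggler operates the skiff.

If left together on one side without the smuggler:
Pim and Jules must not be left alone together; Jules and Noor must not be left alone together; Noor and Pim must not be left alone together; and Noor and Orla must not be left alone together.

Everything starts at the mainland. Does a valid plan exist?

Yes

1. Smuggler goes to the island with Jules and Noor.  [the mainland: Bram, Orla, Pim, Rhea | the island: Jules, Noor]
2. Smuggler goes back to the mainland with Jules.  [the mainland: Bram, Jules, Orla, Pim, Rhea | the island: Noor]
3. Smuggler goes to the island with Bram and Jules.  [the mainland: Orla, Pim, Rhea | the island: Bram, Jules, Noor]
4. Smuggler goes back to the mainland with Jules.  [the mainland: Jules, Orla, Pim, Rhea | the island: Bram, Noor]
5. Smuggler goes to the island with Jules and Orla.  [the mainland: Pim, Rhea | the island: Bram, Jules, Noor, Orla]
6. Smuggler goes back to the mainland with Noor.  [the mainland: Noor, Pim, Rhea | the island: Bram, Jules, Orla]
7. Smuggler goes to the island with Pim and Rhea.  [the mainland: Noor | the island: Bram, Jules, Orla, Pim, Rhea]
8. Smuggler goes back to the mainland with Jules.  [the mainland: Jules, Noor | the island: Bram, Orla, Pim, Rhea]
9. Smuggler goes to the island with Jules and Noor.  [the mainland: — | the island: Bram, Jules, Noor, Orla, Pim, Rhea]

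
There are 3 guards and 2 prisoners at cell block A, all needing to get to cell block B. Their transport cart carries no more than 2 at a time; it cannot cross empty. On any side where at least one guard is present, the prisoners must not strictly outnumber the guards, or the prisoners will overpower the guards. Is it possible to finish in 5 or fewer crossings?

No

Counting alone: each trip to cell block B takes at most 2 across and each return brings at least 1 back, so after t trips out (and t−1 returns) at most 2t − (t−1) of the 5 are across; that first reaches 5 at t = 4, so at least 7 crossings are needed.
Since 5 < 7, 5 crossings cannot be enough. (The shortest complete plan in fact takes 7:)
1. 2 prisoners → cell block B.  (cell block A: 3G 0P; cell block B: 0G 2P)
2. 1 prisoner ← cell block A.  (cell block A: 3G 1P; cell block B: 0G 1P)
3. 2 guards → cell block B.  (cell block A: 1G 1P; cell block B: 2G 1P)
4. 1 guard ← cell block A.  (cell block A: 2G 1P; cell block B: 1G 1P)
5. 1 guard and 1 prisoner → cell block B.  (cell block A: 1G 0P; cell block B: 2G 2P)
6. 1 prisoner ← cell block A.  (cell block A: 1G 1P; cell block B: 2G 1P)
7. 1 guard and 1 prisoner → cell block B.  (cell block A: 0G 0P; cell block B: 3G 2P)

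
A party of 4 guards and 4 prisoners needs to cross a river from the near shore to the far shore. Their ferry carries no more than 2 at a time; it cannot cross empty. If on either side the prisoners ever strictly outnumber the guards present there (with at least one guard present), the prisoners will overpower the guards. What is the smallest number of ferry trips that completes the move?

impossible

Following every safe sequence of crossings from the start, the most of the 8 that can be at the far shore as the ferry arrives there on crossings 1, 3, 5 is 2, 3, 4 respectively; the best ever achieved is 4 of 8.
From crossing 7 on, no configuration arises that was not already reachable earlier: only 11 distinct safe configurations (who is on which side, and where the ferry is) can ever be reached, none of them has everyone across, and every continuation just revisits them. They are: 0 guards + 0 prisoners across (ferry back at the start); 0 guards + 1 prisoner across (ferry there); 0 guards + 1 prisoner across (ferry back at the start); 0 guards + 2 prisoners across (ferry there); 0 guards + 2 prisoners across (ferry back at the start); 0 guards + 3 prisoners across (ferry there); 0 guards + 3 prisoners across (ferry back at the start); 0 guards + 4 prisoners across (ferry there); 1 guard + 1 prisoner across (ferry there); 1 guard + 1 prisoner across (ferry back at the start); 2 guards + 2 prisoners across (ferry there). So no valid plan exists.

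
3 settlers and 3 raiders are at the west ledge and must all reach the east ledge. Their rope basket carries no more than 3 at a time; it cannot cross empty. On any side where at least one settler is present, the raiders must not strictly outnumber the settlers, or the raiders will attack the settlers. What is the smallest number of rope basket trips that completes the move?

Counting alone: each trip to the east ledge takes at most 3 across and each return brings at least 1 back, so after t trips out (and t−1 returns) at most 3t − (t−1) of the 6 are across; that first reaches 6 at t = 3, so at least 5 crossings are needed.
The plan below uses exactly 5 crossings, so it is optimal:
1. 2 raiders → the east ledge.  (the west ledge: 3S 1R; the east ledge: 0S 2R)
2. 1 raider ← the west ledge.  (the west ledge: 3S 2R; the east ledge: 0S 1R)
3. 3 settlers → the east ledge.  (the west ledge: 0S 2R; the east ledge: 3S 1R)
4. 1 raider ← the west ledge.  (the west ledge: 0S 3R; the east ledge: 3S 0R)
5. 3 raiders → the east ledge.  (the west ledge: 0S 0R; the east ledge: 3S 3R)

5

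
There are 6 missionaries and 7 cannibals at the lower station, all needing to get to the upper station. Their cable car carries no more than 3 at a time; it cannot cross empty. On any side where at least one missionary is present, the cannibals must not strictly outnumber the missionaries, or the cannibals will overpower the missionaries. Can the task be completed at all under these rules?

The cannibals already outnumber the missionaries at the lower station before anyone moves, so the starting position itself is disallowed.

No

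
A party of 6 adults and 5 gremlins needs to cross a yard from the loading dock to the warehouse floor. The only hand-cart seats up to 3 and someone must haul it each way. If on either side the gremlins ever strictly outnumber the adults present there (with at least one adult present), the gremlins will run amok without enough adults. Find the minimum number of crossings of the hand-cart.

9

Counting alone: each trip to the warehouse floor takes at most 3 across and each return brings at least 1 back, so after t trips out (and t−1 returns) at most 3t − (t−1) of the 11 are across; that first reaches 11 at t = 5, so at least 9 crossings are needed.
The plan below uses exactly 9 crossings, so it is optimal:
1. 3 gremlins → the warehouse floor.  (the loading dock: 6A 2G; the warehouse floor: 0A 3G)
2. 1 gremlin ← the loading dock.  (the loading dock: 6A 3G; the warehouse floor: 0A 2G)
3. 3 adults → the warehouse floor.  (the loading dock: 3A 3G; the warehouse floor: 3A 2G)
4. 1 adult ← the loading dock.  (the loading dock: 4A 3G; the warehouse floor: 2A 2G)
5. 2 adults and 1 gremlin → the warehouse floor.  (the loading dock: 2A 2G; the warehouse floor: 4A 3G)
6. 1 adult ← the loading dock.  (the loading dock: 3A 2G; the warehouse floor: 3A 3G)
7. 2 adults and 1 gremlin → the warehouse floor.  (the loading dock: 1A 1G; the warehouse floor: 5A 4G)
8. 1 adult ← the loading dock.  (the loading dock: 2A 1G; the warehouse floor: 4A 4G)
9. 2 adults and 1 gremlin → the warehouse floor.  (the loading dock: 0A 0G; the warehouse floor: 6A 5G)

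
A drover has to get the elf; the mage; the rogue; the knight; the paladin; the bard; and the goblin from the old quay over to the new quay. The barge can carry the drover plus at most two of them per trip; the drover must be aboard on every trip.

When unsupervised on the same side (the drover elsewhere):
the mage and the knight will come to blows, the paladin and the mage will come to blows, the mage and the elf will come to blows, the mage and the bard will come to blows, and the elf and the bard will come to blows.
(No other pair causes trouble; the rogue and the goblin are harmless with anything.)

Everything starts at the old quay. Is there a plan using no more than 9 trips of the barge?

No

Counting alone: the drover can take at most 2 across per trip to the new quay, so moving all 7 needs at least 4 loaded trips out, with a return between consecutive ones — at least 7 crossings.
The safety rule pushes this higher. Following every safe sequence of crossings, the most of the 7 that can be at the new quay as the barge arrives there on crossings 7, 9 is 5, 6 respectively — never all 7.
So the move cannot be finished within 9 crossings. (The shortest complete plan takes 11:)
1. Drover goes to the new quay with the elf and the mage.  [the old quay: the bard, the goblin, the knight, the paladin, the rogue | the new quay: the elf, the mage]
2. Drover goes back to the old quay with the elf.  [the old quay: the bard, the elf, the goblin, the knight, the paladin, the rogue | the new quay: the mage]
3. Drover goes to the new quay with the elf and the rogue.  [the old quay: the bard, the goblin, the knight, the paladin | the new quay: the elf, the mage, the rogue]
4. Drover goes back to the old quay with the elf.  [the old quay: the bard, the elf, the goblin, the knight, the paladin | the new quay: the mage, the rogue]
5. Drover goes to the new quay with the elf and the knight.  [the old quay: the bard, the goblin, the paladin | the new quay: the elf, the knight, the mage, the rogue]
6. Drover goes back to the old quay with the mage.  [the old quay: the bard, the goblin, the mage, the paladin | the new quay: the elf, the knight, the rogue]
7. Drover goes to the new quay with the mage and the paladin.  [the old quay: the bard, the goblin | the new quay: the elf, the knight, the mage, the paladin, the rogue]
8. Drover goes back to the old quay with the mage.  [the old quay: the bard, the goblin, the mage | the new quay: the elf, the knight, the paladin, the rogue]
9. Drover goes to the new quay with the goblin and the mage.  [the old quay: the bard | the new quay: the elf, the goblin, the knight, the mage, the paladin, the rogue]
10. Drover goes back to the old quay with the mage.  [the old quay: the bard, the mage | the new quay: the elf, the goblin, the knight, the paladin, the rogue]
11. Drover goes to the new quay with the bard and the mage.  [the old quay: — | the new quay: the bard, the elf, the goblin, the knight, the mage, the paladin, the rogue]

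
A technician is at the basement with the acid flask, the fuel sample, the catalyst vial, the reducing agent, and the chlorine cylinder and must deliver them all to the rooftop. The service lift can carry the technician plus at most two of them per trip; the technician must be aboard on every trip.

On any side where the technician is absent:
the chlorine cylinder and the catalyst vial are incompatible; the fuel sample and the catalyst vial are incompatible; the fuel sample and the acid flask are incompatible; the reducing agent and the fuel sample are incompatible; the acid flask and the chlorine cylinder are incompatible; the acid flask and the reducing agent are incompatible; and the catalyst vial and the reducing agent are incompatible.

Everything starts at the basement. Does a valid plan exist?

Whatever the first load, the items left behind include a forbidden pair without the technician. No opening move is safe, so no plan exists.

No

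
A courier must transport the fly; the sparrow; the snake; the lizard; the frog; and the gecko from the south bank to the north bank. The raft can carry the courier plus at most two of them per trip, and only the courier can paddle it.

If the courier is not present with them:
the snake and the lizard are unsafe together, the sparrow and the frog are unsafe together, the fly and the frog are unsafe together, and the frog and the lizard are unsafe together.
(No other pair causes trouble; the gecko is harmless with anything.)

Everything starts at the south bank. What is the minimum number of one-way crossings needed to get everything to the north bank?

7

Counting alone: the courier can take at most 2 across per trip to the north bank, so moving all 6 needs at least 3 loaded trips out, with a return between consecutive ones — at least 5 crossings.
The safety rule pushes this higher. Following every safe sequence of crossings, the most of the 6 that can be at the north bank as the raft arrives there on crossing 5 is 5 — never all 6.
So no plan with fewer than 7 crossings exists, and this one achieves 7:
1. Courier goes to the north bank with the frog and the snake.  [the south bank: the fly, the gecko, the lizard, the sparrow | the north bank: the frog, the snake]
2. Courier goes back to the south bank alone.  [the south bank: the fly, the gecko, the lizard, the sparrow | the north bank: the frog, the snake]
3. Courier goes to the north bank with the gecko.  [the south bank: the fly, the lizard, the sparrow | the north bank: the frog, the gecko, the snake]
4. Courier goes back to the south bank alone.  [the south bank: the fly, the lizard, the sparrow | the north bank: the frog, the gecko, the snake]
5. Courier goes to the north bank with the fly and the sparrow.  [the south bank: the lizard | the north bank: the fly, the frog, the gecko, the snake, the sparrow]
6. Courier goes back to the south bank with the frog.  [the south bank: the frog, the lizard | the north bank: the fly, the gecko, the snake, the sparrow]
7. Courier goes to the north bank with the frog and the lizard.  [the south bank: — | the north bank: the fly, the frog, the gecko, the lizard, the snake, the sparrow]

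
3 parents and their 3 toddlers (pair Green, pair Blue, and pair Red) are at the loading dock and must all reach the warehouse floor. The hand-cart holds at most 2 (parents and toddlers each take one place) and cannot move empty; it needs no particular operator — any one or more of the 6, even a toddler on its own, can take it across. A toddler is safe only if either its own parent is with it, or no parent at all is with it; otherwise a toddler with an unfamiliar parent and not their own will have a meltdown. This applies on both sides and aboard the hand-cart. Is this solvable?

Yes

1. parent Green and toddler Green cross → the warehouse floor.
2. parent Green crosses ← the loading dock.
3. toddler Blue and toddler Red cross → the warehouse floor.
4. toddler Green crosses ← the loading dock.
5. parent Blue and parent Red cross → the warehouse floor.
6. parent Blue and toddler Blue cross ← the loading dock.
7. parent Blue and parent Green cross → the warehouse floor.
8. toddler Red crosses ← the loading dock.
9. toddler Blue and toddler Green cross → the warehouse floor.
10. parent Red crosses ← the loading dock.
11. parent Red and toddler Red cross → the warehouse floor.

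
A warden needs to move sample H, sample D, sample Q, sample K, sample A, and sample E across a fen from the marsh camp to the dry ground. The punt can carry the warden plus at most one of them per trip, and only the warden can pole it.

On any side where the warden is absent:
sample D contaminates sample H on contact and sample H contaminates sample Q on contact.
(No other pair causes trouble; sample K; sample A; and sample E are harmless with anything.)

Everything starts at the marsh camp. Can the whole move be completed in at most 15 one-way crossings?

Yes — this plan uses 13 crossings (≤ 15):
1. Warden goes to the dry ground with sample H.
2. Warden goes back to the marsh camp alone.
3. Warden goes to the dry ground with sample D.
4. Warden goes back to the marsh camp with sample H.
5. Warden goes to the dry ground with sample Q.
6. Warden goes back to the marsh camp alone.
7. Warden goes to the dry ground with sample K.
8. Warden goes back to the marsh camp alone.
9. Warden goes to the dry ground with sample A.
10. Warden goes back to the marsh camp alone.
11. Warden goes to the dry ground with sample E.
12. Warden goes back to the marsh camp alone.
13. Warden goes to the dry ground with sample H.

Yes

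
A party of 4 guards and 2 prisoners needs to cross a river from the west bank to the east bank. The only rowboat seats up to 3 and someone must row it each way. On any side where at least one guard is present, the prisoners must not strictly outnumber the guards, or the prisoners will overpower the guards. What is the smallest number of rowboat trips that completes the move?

Counting alone: each trip to the east bank takes at most 3 across and each return brings at least 1 back, so after t trips out (and t−1 returns) at most 3t − (t−1) of the 6 are across; that first reaches 6 at t = 3, so at least 5 crossings are needed.
The plan below uses exactly 5 crossings, so it is optimal:
1. 2 prisoners → the east bank.  (the west bank: 4G 0P; the east bank: 0G 2P)
2. 1 prisoner ← the west bank.  (the west bank: 4G 1P; the east bank: 0G 1P)
3. 2 guards and 1 prisoner → the east bank.  (the west bank: 2G 0P; the east bank: 2G 2P)
4. 1 prisoner ← the west bank.  (the west bank: 2G 1P; the east bank: 2G 1P)
5. 2 guards and 1 prisoner → the east bank.  (the west bank: 0G 0P; the east bank: 4G 2P)

5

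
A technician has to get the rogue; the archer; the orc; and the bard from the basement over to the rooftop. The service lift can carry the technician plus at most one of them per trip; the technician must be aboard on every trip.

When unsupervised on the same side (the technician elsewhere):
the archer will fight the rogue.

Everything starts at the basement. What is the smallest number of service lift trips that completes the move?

Counting alone: the technician can take at most 1 across per trip to the rooftop, so moving all 4 needs at least 4 loaded trips out, with a return between consecutive ones — at least 7 crossings.
The plan below uses exactly 7 crossings, so it is optimal:
1. Technician goes to the rooftop with the rogue.
2. Technician goes back to the basement alone.
3. Technician goes to the rooftop with the orc.
4. Technician goes back to the basement alone.
5. Technician goes to the rooftop with the bard.
6. Technician goes back to the basement alone.
7. Technician goes to the rooftop with the archer.

7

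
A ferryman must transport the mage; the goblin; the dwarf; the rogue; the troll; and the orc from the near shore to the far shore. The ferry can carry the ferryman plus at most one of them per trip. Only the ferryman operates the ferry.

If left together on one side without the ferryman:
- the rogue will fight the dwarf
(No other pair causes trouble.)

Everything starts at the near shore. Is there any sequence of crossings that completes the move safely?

1. Ferryman goes to the far shore with the dwarf.  [the near shore: the goblin, the mage, the orc, the rogue, the troll | the far shore: the dwarf]
2. Ferryman goes back to the near shore alone.  [the near shore: the goblin, the mage, the orc, the rogue, the troll | the far shore: the dwarf]
3. Ferryman goes to the far shore with the mage.  [the near shore: the goblin, the orc, the rogue, the troll | the far shore: the dwarf, the mage]
4. Ferryman goes back to the near shore alone.  [the near shore: the goblin, the orc, the rogue, the troll | the far shore: the dwarf, the mage]
5. Ferryman goes to the far shore with the goblin.  [the near shore: the orc, the rogue, the troll | the far shore: the dwarf, the goblin, the mage]
6. Ferryman goes back to the near shore alone.  [the near shore: the orc, the rogue, the troll | the far shore: the dwarf, the goblin, the mage]
7. Ferryman goes to the far shore with the troll.  [the near shore: the orc, the rogue | the far shore: the dwarf, the goblin, the mage, the troll]
8. Ferryman goes back to the near shore alone.  [the near shore: the orc, the rogue | the far shore: the dwarf, the goblin, the mage, the troll]
9. Ferryman goes to the far shore with the orc.  [the near shore: the rogue | the far shore: the dwarf, the goblin, the mage, the orc, the troll]
10. Ferryman goes back to the near shore alone.  [the near shore: the rogue | the far shore: the dwarf, the goblin, the mage, the orc, the troll]
11. Ferryman goes to the far shore with the rogue.  [the near shore: — | the far shore: the dwarf, the goblin, the mage, the orc, the rogue, the troll]

Yes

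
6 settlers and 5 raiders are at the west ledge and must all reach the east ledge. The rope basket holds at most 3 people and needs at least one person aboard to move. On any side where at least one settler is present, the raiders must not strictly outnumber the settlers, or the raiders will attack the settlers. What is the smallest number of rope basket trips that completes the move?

9

Counting alone: each trip to the east ledge takes at most 3 across and each return brings at least 1 back, so after t trips out (and t−1 returns) at most 3t − (t−1) of the 11 are across; that first reaches 11 at t = 5, so at least 9 crossings are needed.
The plan below uses exactly 9 crossings, so it is optimal:
1. 3 raiders → the east ledge.  (the west ledge: 6S 2R; the east ledge: 0S 3R)
2. 1 raider ← the west ledge.  (the west ledge: 6S 3R; the east ledge: 0S 2R)
3. 3 settlers → the east ledge.  (the west ledge: 3S 3R; the east ledge: 3S 2R)
4. 1 settler ← the west ledge.  (the west ledge: 4S 3R; the east ledge: 2S 2R)
5. 2 settlers and 1 raider → the east ledge.  (the west ledge: 2S 2R; the east ledge: 4S 3R)
6. 1 settler ← the west ledge.  (the west ledge: 3S 2R; the east ledge: 3S 3R)
7. 2 settlers and 1 raider → the east ledge.  (the west ledge: 1S 1R; the east ledge: 5S 4R)
8. 1 settler ← the west ledge.  (the west ledge: 2S 1R; the east ledge: 4S 4R)
9. 2 settlers and 1 raider → the east ledge.  (the west ledge: 0S 0R; the east ledge: 6S 5R)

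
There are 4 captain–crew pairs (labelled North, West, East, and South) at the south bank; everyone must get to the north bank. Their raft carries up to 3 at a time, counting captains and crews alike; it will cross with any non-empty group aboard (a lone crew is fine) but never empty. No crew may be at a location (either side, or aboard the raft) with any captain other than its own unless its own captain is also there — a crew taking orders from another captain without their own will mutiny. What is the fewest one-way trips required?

9

Counting alone: each trip to the north bank takes at most 3 across and each return brings at least 1 back, so after t trips out (and t−1 returns) at most 3t − (t−1) of the 8 are across; that first reaches 8 at t = 4, so at least 7 crossings are needed.
The safety rule pushes this higher. Following every safe sequence of crossings, the most of the 8 that can be at the north bank as the raft arrives there on crossing 7 is 7 — never all 8.
So no plan with fewer than 9 crossings exists, and this one achieves 9:
1. captain North and crew North cross → the north bank.
2. captain North crosses ← the south bank.
3. captain North, captain West, and crew West cross → the north bank.
4. captain North and crew North cross ← the south bank.
5. captain East, captain North, and captain South cross → the north bank.
6. crew West crosses ← the south bank.
7. crew North and crew West cross → the north bank.
8. crew North crosses ← the south bank.
9. crew East, crew North, and crew South cross → the north bank.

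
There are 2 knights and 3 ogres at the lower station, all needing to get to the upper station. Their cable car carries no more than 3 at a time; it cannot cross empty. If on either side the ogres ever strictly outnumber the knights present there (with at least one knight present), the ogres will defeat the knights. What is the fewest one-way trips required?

impossible

The ogres already outnumber the knights at the lower station before anyone moves, so the starting position itself is disallowed.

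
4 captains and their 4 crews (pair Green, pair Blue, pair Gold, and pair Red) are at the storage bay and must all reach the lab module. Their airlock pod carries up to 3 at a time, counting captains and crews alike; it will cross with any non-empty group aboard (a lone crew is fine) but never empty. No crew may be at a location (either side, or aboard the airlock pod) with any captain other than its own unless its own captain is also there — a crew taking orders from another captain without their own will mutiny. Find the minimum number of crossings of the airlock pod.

Counting alone: each trip to the lab module takes at most 3 across and each return brings at least 1 back, so after t trips out (and t−1 returns) at most 3t − (t−1) of the 8 are across; that first reaches 8 at t = 4, so at least 7 crossings are needed.
The safety rule pushes this higher. Following every safe sequence of crossings, the most of the 8 that can be at the lab module as the airlock pod arrives there on crossing 7 is 7 — never all 8.
So no plan with fewer than 9 crossings exists, and this one achieves 9:
1. captain Green and crew Green cross → the lab module.
2. captain Green crosses ← the storage bay.
3. captain Blue, captain Green, and crew Blue cross → the lab module.
4. captain Green and crew Green cross ← the storage bay.
5. captain Gold, captain Green, and captain Red cross → the lab module.
6. crew Blue crosses ← the storage bay.
7. crew Blue and crew Green cross → the lab module.
8. crew Green crosses ← the storage bay.
9. crew Gold, crew Green, and crew Red cross → the lab module.

9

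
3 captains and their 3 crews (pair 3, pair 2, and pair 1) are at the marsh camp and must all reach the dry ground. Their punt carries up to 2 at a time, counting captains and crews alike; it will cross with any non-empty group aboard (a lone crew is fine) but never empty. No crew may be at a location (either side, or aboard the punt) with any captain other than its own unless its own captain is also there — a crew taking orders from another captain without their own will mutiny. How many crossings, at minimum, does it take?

11

Counting alone: each trip to the dry ground takes at most 2 across and each return brings at least 1 back, so after t trips out (and t−1 returns) at most 2t − (t−1) of the 6 are across; that first reaches 6 at t = 5, so at least 9 crossings are needed.
The safety rule pushes this higher. Following every safe sequence of crossings, the most of the 6 that can be at the dry ground as the punt arrives there on crossing 9 is 5 — never all 6.
So no plan with fewer than 11 crossings exists, and this one achieves 11:
1. captain 3 and crew 3 cross → the dry ground.
2. captain 3 crosses ← the marsh camp.
3. crew 1 and crew 2 cross → the dry ground.
4. crew 3 crosses ← the marsh camp.
5. captain 1 and captain 2 cross → the dry ground.
6. captain 2 and crew 2 cross ← the marsh camp.
7. captain 2 and captain 3 cross → the dry ground.
8. crew 1 crosses ← the marsh camp.
9. crew 2 and crew 3 cross → the dry ground.
10. captain 1 crosses ← the marsh camp.
11. captain 1 and crew 1 cross → the dry ground.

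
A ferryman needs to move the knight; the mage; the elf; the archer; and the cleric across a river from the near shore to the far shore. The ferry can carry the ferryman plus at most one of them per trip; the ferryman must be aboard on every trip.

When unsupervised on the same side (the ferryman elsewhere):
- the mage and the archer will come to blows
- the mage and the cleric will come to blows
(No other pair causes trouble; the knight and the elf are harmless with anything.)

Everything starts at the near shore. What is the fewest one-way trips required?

11

Counting alone: the ferryman can take at most 1 across per trip to the far shore, so moving all 5 needs at least 5 loaded trips out, with a return between consecutive ones — at least 9 crossings.
The safety rule pushes this higher. Following every safe sequence of crossings, the most of the 5 that can be at the far shore as the ferry arrives there on crossing 9 is 4 — never all 5.
So no plan with fewer than 11 crossings exists, and this one achieves 11:
1. Ferryman goes to the far shore with the mage.
2. Ferryman goes back to the near shore alone.
3. Ferryman goes to the far shore with the knight.
4. Ferryman goes back to the near shore alone.
5. Ferryman goes to the far shore with the elf.
6. Ferryman goes back to the near shore alone.
7. Ferryman goes to the far shore with the archer.
8. Ferryman goes back to the near shore with the mage.
9. Ferryman goes to the far shore with the cleric.
10. Ferryman goes back to the near shore alone.
11. Ferryman goes to the far shore with the mage.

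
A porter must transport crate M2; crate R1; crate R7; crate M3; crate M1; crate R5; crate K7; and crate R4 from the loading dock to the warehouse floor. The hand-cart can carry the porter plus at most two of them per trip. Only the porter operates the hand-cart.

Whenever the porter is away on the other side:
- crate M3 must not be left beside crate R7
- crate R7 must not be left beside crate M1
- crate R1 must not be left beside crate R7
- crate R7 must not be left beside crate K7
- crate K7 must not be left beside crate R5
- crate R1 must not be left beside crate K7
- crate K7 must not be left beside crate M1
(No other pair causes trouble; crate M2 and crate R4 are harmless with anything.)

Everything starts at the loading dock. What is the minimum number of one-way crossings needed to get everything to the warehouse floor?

Counting alone: the porter can take at most 2 across per trip to the warehouse floor, so moving all 8 needs at least 4 loaded trips out, with a return between consecutive ones — at least 7 crossings.
The safety rule pushes this higher. Following every safe sequence of crossings, the most of the 8 that can be at the warehouse floor as the hand-cart arrives there on crossings 7, 9, 11 is 5, 6, 7 respectively — never all 8.
So no plan with fewer than 13 crossings exists, and this one achieves 13:
1. Porter goes to the warehouse floor with crate K7 and crate R7.
2. Porter goes back to the loading dock with crate R7.
3. Porter goes to the warehouse floor with crate M2 and crate R7.
4. Porter goes back to the loading dock with crate R7.
5. Porter goes to the warehouse floor with crate M3 and crate R7.
6. Porter goes back to the loading dock with crate R7.
7. Porter goes to the warehouse floor with crate M1 and crate R1.
8. Porter goes back to the loading dock with crate K7.
9. Porter goes to the warehouse floor with crate R5 and crate R7.
10. Porter goes back to the loading dock with crate R7.
11. Porter goes to the warehouse floor with crate R4 and crate R7.
12. Porter goes back to the loading dock with crate R7.
13. Porter goes to the warehouse floor with crate K7 and crate R7.

13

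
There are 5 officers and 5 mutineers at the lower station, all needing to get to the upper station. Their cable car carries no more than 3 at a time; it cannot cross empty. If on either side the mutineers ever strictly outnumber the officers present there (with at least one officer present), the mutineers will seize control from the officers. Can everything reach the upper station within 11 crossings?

Yes — this plan uses 11 crossings (≤ 11):
1. 2 mutineers → the upper station.  (the lower station: 5O 3M; the upper station: 0O 2M)
2. 1 mutineer ← the lower station.  (the lower station: 5O 4M; the upper station: 0O 1M)
3. 3 mutineers → the upper station.  (the lower station: 5O 1M; the upper station: 0O 4M)
4. 1 mutineer ← the lower station.  (the lower station: 5O 2M; the upper station: 0O 3M)
5. 3 officers → the upper station.  (the lower station: 2O 2M; the upper station: 3O 3M)
6. 1 officer and 1 mutineer ← the lower station.  (the lower station: 3O 3M; the upper station: 2O 2M)
7. 3 officers → the upper station.  (the lower station: 0O 3M; the upper station: 5O 2M)
8. 1 mutineer ← the lower station.  (the lower station: 0O 4M; the upper station: 5O 1M)
9. 2 mutineers → the upper station.  (the lower station: 0O 2M; the upper station: 5O 3M)
10. 1 mutineer ← the lower station.  (the lower station: 0O 3M; the upper station: 5O 2M)
11. 3 mutineers → the upper station.  (the lower station: 0O 0M; the upper station: 5O 5M)

Yes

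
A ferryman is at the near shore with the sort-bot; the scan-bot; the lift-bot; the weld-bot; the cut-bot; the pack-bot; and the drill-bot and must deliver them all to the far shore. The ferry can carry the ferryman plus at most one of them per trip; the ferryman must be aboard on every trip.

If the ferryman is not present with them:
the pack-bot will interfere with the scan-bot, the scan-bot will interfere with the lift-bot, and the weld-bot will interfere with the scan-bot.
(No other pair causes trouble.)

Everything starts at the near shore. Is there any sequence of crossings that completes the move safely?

Following every safe sequence of crossings from the start, the most of the 7 that can be at the far shore as the ferry arrives there on crossings 1, 3, 5, 7, 9 is 1, 2, 3, 4, 5 respectively; the best ever achieved is 5 of 7.
From crossing 11 on, no configuration arises that was not already reachable earlier: only 72 distinct safe configurations (who is on which side, and where the ferry is) can ever be reached, none of them has everyone across, and every continuation just revisits them. So no valid plan exists.

No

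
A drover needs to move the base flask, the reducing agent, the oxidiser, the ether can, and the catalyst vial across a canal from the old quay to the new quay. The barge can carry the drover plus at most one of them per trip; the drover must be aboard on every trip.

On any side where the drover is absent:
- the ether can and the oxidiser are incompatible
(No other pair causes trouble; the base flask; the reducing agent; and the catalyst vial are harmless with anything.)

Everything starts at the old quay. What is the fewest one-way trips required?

9

Counting alone: the drover can take at most 1 across per trip to the new quay, so moving all 5 needs at least 5 loaded trips out, with a return between consecutive ones — at least 9 crossings.
The plan below uses exactly 9 crossings, so it is optimal:
1. Drover goes to the new quay with the oxidiser.  [the old quay: the base flask, the catalyst vial, the ether can, the reducing agent | the new quay: the oxidiser]
2. Drover goes back to the old quay alone.  [the old quay: the base flask, the catalyst vial, the ether can, the reducing agent | the new quay: the oxidiser]
3. Drover goes to the new quay with the base flask.  [the old quay: the catalyst vial, the ether can, the reducing agent | the new quay: the base flask, the oxidiser]
4. Drover goes back to the old quay alone.  [the old quay: the catalyst vial, the ether can, the reducing agent | the new quay: the base flask, the oxidiser]
5. Drover goes to the new quay with the reducing agent.  [the old quay: the catalyst vial, the ether can | the new quay: the base flask, the oxidiser, the reducing agent]
6. Drover goes back to the old quay alone.  [the old quay: the catalyst vial, the ether can | the new quay: the base flask, the oxidiser, the reducing agent]
7. Drover goes to the new quay with the catalyst vial.  [the old quay: the ether can | the new quay: the base flask, the catalyst vial, the oxidiser, the reducing agent]
8. Drover goes back to the old quay alone.  [the old quay: the ether can | the new quay: the base flask, the catalyst vial, the oxidiser, the reducing agent]
9. Drover goes to the new quay with the ether can.  [the old quay: — | the new quay: the base flask, the catalyst vial, the ether can, the oxidiser, the reducing agent]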